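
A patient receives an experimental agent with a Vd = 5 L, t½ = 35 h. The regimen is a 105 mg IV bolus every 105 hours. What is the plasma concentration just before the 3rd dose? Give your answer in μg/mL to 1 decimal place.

f = (1/2)^(τ/t½) = (1/2)^(105/35) ≈ 0.1250.
C₀ = D/Vd = 105/5 ≈ 21.000 μg/mL.
Before the 3rd dose, 2 doses have been given. Superposition: Cmin = C₀·(f + f²).
≈ 21.000 × (0.1250 + 0.0156) ≈ 21.000 × 0.1406 ≈ 2.953 μg/mL.

3.0 μg/mL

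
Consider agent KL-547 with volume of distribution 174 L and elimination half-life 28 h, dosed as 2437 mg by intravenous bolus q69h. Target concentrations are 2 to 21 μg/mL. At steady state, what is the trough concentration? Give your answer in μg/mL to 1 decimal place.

3.1 μg/mL

τ/t½ = 69/28 ≈ 2.4643, so fraction remaining f = (1/2)^(69/28) ≈ 0.1812.
Accumulation ratio R = 1/(1 − f) ≈ 1/0.8188 ≈ 1.2213.
Each bolus raises the concentration by D/Vd = 2437/174 ≈ 14.006 μg/mL.
Steady-state peak Cmax,ss = C₀·R ≈ 14.006 × 1.2213 ≈ 17.106 μg/mL.
Steady-state trough Cmin,ss = Cmax,ss·f ≈ 17.106 × 0.1812 ≈ 3.100 μg/mL.
Trough 3.1 μg/mL vs MEC 2 μg/mL: adequate.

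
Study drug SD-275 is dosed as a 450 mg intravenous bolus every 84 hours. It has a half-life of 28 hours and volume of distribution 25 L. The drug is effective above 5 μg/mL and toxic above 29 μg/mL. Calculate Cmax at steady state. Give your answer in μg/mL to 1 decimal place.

20.6 μg/mL

The dosing interval is 3 half-lives, so f = 2^(−3) = 0.125.
At steady state, R = 1/(1 − 0.125) = 8/7.
Single-dose peak C₀ = D/Vd = 450/25 = 18 μg/mL.
Steady-state peak Cmax,ss = C₀·R = 18 × 8/7 ≈ 20.571 μg/mL.
Peak 20.6 μg/mL vs MTC 29 μg/mL: below toxic threshold.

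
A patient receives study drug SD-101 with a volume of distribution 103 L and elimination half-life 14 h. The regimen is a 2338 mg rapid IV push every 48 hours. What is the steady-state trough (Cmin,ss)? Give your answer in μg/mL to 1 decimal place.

τ/t½ = 48/14 ≈ 3.4286, so fraction remaining f = (1/2)^(48/14) ≈ 0.0929.
Accumulation ratio R = 1/(1 − f) ≈ 1/0.9071 ≈ 1.1024.
Each bolus raises the concentration by D/Vd = 2338/103 ≈ 22.699 μg/mL.
Steady-state peak Cmax,ss = C₀·R ≈ 22.699 × 1.1024 ≈ 25.023 μg/mL.
Steady-state trough Cmin,ss = Cmax,ss·f ≈ 25.023 × 0.0929 ≈ 2.325 μg/mL.

2.3 μg/mL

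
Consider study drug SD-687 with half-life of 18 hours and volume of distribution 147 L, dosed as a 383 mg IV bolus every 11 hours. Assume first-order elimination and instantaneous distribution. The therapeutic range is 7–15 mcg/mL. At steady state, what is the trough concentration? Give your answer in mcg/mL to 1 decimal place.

4.9 mcg/mL

k = ln2/t½ = ln2/18 ≈ 0.038508 h⁻¹; fraction remaining f = e^(−kτ) = e^(−0.038508×11) ≈ 0.6547.
Each bolus raises the concentration by D/Vd = 383/147 ≈ 2.605 mcg/mL.
Steady-state trough Cmin,ss = C₀·f/(1−f) ≈ 2.605 × 0.6547/0.3453 ≈ 4.939 mcg/mL.
Trough 4.9 mcg/mL vs MEC 7 mcg/mL: subtherapeutic.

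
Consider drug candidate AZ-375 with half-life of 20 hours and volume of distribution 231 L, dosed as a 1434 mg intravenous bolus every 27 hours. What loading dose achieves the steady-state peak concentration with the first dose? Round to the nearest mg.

2360 mg

f = (1/2)^(27/20) ≈ 0.392292; accumulation ratio R = 1/(1−f) ≈ 1.64553.
Loading dose to hit Cmax,ss on first dose: D_load = D_maint·R ≈ 1434 × 1.64553 ≈ 2359.69 mg.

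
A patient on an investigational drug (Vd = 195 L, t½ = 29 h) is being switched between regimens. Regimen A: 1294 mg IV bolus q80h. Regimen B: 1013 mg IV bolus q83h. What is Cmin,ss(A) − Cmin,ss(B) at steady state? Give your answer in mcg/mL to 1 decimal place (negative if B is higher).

Regimen A: f = (1/2)^(80/29) ≈ 0.1478; Cmin,ss = (1294/195)·f/(1−f) ≈ 1.151 mcg/mL.
Regimen B: f = (1/2)^(83/29) ≈ 0.1375; Cmin,ss = (1013/195)·f/(1−f) ≈ 0.828 mcg/mL.
Difference ≈ 1.151 − 0.828 ≈ 0.323 mcg/mL.

0.3 mcg/mL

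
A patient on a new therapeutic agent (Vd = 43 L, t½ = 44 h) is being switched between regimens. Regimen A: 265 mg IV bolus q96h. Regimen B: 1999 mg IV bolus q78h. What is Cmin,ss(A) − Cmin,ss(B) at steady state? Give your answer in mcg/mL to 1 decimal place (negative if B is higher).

Regimen A: f = (1/2)^(96/44) ≈ 0.2204; Cmin,ss = (265/43)·f/(1−f) ≈ 1.742 mcg/mL.
Regimen B: f = (1/2)^(78/44) ≈ 0.2927; Cmin,ss = (1999/43)·f/(1−f) ≈ 19.238 mcg/mL.
Difference ≈ 1.742 − 19.238 ≈ -17.496 mcg/mL.

-17.5 mcg/mL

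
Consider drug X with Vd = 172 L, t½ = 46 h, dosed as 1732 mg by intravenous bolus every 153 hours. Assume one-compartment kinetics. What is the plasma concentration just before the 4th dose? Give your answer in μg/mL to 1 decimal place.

f = (1/2)^(τ/t½) = (1/2)^(153/46) ≈ 0.0997.
C₀ = D/Vd = 1732/172 ≈ 10.070 μg/mL.
Before the 4th dose, 3 doses have been given. Superposition: Cmin = C₀·(f + f² + … + f^3).
≈ 10.070 × (0.0997 + 0.0099 + 0.0010) ≈ 10.070 × 0.1106 ≈ 1.114 μg/mL.

1.1 μg/mL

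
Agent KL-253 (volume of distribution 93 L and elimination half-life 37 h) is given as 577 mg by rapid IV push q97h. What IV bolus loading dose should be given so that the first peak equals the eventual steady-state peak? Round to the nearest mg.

f = (1/2)^(97/37) ≈ 0.162485; accumulation ratio R = 1/(1−f) ≈ 1.19401.
Loading dose to hit Cmax,ss on first dose: D_load = D_maint·R ≈ 577 × 1.19401 ≈ 688.94 mg.

689 mg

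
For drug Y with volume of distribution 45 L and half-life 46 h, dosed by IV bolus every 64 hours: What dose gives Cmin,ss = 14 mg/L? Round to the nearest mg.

1023 mg

τ/t½ = 64/46 ≈ 1.3913, so f = (1/2)^(64/46) ≈ 0.381220.
Cmin,ss = (D/Vd)·f/(1−f), so D = Cmin,ss·Vd·(1−f)/f.
D = 14 × 45 × (1−f)/f ≈ 14 × 45 × 1.62316 ≈ 1022.59 mg.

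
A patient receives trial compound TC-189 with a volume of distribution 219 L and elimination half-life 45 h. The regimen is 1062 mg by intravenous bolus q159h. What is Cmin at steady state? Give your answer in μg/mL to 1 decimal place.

τ/t½ = 159/45 ≈ 3.5333, so fraction remaining f = (1/2)^(159/45) ≈ 0.0864.
Accumulation ratio R = 1/(1 − f) ≈ 1/0.9136 ≈ 1.0946.
Single-dose peak C₀ = D/Vd = 1062/219 ≈ 4.849 μg/mL.
Cmax,ss = C₀/(1 − f) ≈ 4.849/0.9136 ≈ 5.308 μg/mL.
Steady-state trough Cmin,ss = Cmax,ss·f ≈ 5.308 × 0.0864 ≈ 0.459 μg/mL.

0.5 μg/mL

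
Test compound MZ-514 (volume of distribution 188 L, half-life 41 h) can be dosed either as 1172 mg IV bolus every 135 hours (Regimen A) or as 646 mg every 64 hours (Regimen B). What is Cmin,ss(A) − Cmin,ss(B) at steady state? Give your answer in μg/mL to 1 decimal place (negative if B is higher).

-1.1 μg/mL

Regimen A: f = (1/2)^(135/41) ≈ 0.1020; Cmin,ss = (1172/188)·f/(1−f) ≈ 0.708 μg/mL.
Regimen B: f = (1/2)^(64/41) ≈ 0.3389; Cmin,ss = (646/188)·f/(1−f) ≈ 1.761 μg/mL.
Difference ≈ 0.708 − 1.761 ≈ -1.053 μg/mL.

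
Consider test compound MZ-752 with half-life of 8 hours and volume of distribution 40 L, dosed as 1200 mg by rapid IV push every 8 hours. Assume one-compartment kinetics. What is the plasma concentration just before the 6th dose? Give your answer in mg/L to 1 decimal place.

f = (1/2)^(τ/t½) = (1/2)^(8/8) ≈ 0.5000.
C₀ = D/Vd = 1200/40 ≈ 30.000 mg/L.
Before the 6th dose, 5 doses have been given. Superposition: Cmin = C₀·(f + f² + … + f^5).
≈ 30.000 × (0.5000 + 0.2500 + 0.1250 + 0.0625 + 0.0313) ≈ 30.000 × 0.9688 ≈ 29.064 mg/L.

29.1 mg/L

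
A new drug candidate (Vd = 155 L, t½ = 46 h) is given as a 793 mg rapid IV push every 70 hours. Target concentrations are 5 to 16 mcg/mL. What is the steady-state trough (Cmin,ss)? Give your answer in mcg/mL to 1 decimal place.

k = ln2/t½ = ln2/46 ≈ 0.015068 h⁻¹; fraction remaining f = e^(−kτ) = e^(−0.015068×70) ≈ 0.3483.
Each bolus raises the concentration by D/Vd = 793/155 ≈ 5.116 mcg/mL.
Steady-state trough Cmin,ss = C₀·f/(1−f) ≈ 5.116 × 0.3483/0.6517 ≈ 2.734 mcg/mL.
Trough 2.7 mcg/mL vs MEC 5 mcg/mL: subtherapeutic.

2.7 mcg/mL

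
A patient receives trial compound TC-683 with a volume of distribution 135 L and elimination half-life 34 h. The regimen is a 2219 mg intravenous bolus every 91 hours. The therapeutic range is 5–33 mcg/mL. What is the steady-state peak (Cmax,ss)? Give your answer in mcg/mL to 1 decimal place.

19.5 mcg/mL

τ/t½ = 91/34 ≈ 2.6765, so fraction remaining f = (1/2)^(91/34) ≈ 0.1564.
Accumulation ratio R = 1/(1 − f) ≈ 1/0.8436 ≈ 1.1854.
Each bolus raises the concentration by D/Vd = 2219/135 ≈ 16.437 mcg/mL.
Steady-state peak Cmax,ss = C₀·R ≈ 16.437 × 1.1854 ≈ 19.484 mcg/mL.
Peak 19.5 mcg/mL vs MTC 33 mcg/mL: below toxic threshold.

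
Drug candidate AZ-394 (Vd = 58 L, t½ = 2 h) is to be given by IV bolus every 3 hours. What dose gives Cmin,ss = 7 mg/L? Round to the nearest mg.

742 mg

τ/t½ = 3/2 ≈ 1.5, so f = (1/2)^(3/2) ≈ 0.353553.
Cmin,ss = (D/Vd)·f/(1−f), so D = Cmin,ss·Vd·(1−f)/f.
D = 7 × 58 × (1−f)/f ≈ 7 × 58 × 1.82843 ≈ 742.34 mg.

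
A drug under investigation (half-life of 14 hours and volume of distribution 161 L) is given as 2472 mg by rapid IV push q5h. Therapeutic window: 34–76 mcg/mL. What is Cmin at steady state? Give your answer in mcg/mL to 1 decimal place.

54.7 mcg/mL

τ/t½ = 5/14 ≈ 0.35714, so fraction remaining f = (1/2)^(5/14) ≈ 0.7807.
Single-dose peak C₀ = D/Vd = 2472/161 ≈ 15.354 mcg/mL.
Steady-state trough Cmin,ss = C₀·f/(1−f) ≈ 15.354 × 0.7807/0.2193 ≈ 54.660 mcg/mL.
Trough 54.7 mcg/mL vs MEC 34 mcg/mL: adequate.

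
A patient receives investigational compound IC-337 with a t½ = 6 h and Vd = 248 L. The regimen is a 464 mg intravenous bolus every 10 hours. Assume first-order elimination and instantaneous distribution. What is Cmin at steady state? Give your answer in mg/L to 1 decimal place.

Over one 10-h interval, 10/6 ≈ 1.6667 half-lives elapse, leaving f ≈ 0.3150 of each dose.
Each bolus raises the concentration by D/Vd = 464/248 ≈ 1.871 mg/L.
Steady-state trough Cmin,ss = C₀·f/(1−f) ≈ 1.871 × 0.3150/0.6850 ≈ 0.860 mg/L.

0.9 mg/L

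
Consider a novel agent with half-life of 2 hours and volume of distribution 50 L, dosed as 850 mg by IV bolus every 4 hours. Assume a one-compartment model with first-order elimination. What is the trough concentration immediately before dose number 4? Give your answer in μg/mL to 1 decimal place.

5.6 μg/mL

f = (1/2)^(τ/t½) = (1/2)^(4/2) ≈ 0.2500.
C₀ = D/Vd = 850/50 ≈ 17.000 μg/mL.
Before the 4th dose, 3 doses have been given. Superposition: Cmin = C₀·(f + f² + … + f^3).
≈ 17.000 × (0.2500 + 0.0625 + 0.0156) ≈ 17.000 × 0.3281 ≈ 5.578 μg/mL.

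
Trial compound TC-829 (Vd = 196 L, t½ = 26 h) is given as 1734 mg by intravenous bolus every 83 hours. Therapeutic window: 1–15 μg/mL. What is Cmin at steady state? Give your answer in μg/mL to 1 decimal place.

1.1 μg/mL

k = ln2/t½ = ln2/26 ≈ 0.026660 h⁻¹; fraction remaining f = e^(−kτ) = e^(−0.026660×83) ≈ 0.1094.
Single-dose peak C₀ = D/Vd = 1734/196 ≈ 8.847 μg/mL.
Steady-state trough Cmin,ss = C₀·f/(1−f) ≈ 8.847 × 0.1094/0.8906 ≈ 1.087 μg/mL.
Trough 1.1 μg/mL vs MEC 1 μg/mL: adequate.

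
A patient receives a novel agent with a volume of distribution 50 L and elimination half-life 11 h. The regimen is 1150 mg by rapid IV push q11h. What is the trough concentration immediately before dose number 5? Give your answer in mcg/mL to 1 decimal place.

f = (1/2)^(τ/t½) = (1/2)^(11/11) ≈ 0.5000.
C₀ = D/Vd = 1150/50 ≈ 23.000 mcg/mL.
Before the 5th dose, 4 doses have been given. Superposition: Cmin = C₀·(f + f² + … + f^4).
≈ 23.000 × (0.5000 + 0.2500 + 0.1250 + 0.0625) ≈ 23.000 × 0.9375 ≈ 21.562 mcg/mL.

21.6 mcg/mL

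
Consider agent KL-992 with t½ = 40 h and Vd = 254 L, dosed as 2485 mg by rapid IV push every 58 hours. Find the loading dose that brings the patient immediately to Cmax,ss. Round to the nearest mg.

3920 mg

f = (1/2)^(58/40) ≈ 0.366021; accumulation ratio R = 1/(1−f) ≈ 1.57734.
Loading dose to hit Cmax,ss on first dose: D_load = D_maint·R ≈ 2485 × 1.57734 ≈ 3919.69 mg.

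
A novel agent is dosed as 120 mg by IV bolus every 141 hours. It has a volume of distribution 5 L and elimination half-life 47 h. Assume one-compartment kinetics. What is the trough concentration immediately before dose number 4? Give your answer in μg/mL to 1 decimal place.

f = (1/2)^(τ/t½) = (1/2)^(141/47) ≈ 0.1250.
C₀ = D/Vd = 120/5 ≈ 24.000 μg/mL.
Before the 4th dose, 3 doses have been given. Superposition: Cmin = C₀·(f + f² + … + f^3).
≈ 24.000 × (0.1250 + 0.0156 + 0.0020) ≈ 24.000 × 0.1426 ≈ 3.422 μg/mL.

3.4 μg/mL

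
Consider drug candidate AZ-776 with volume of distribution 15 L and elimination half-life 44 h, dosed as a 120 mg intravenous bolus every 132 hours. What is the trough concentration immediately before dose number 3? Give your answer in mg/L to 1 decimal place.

f = (1/2)^(τ/t½) = (1/2)^(132/44) ≈ 0.1250.
C₀ = D/Vd = 120/15 ≈ 8.000 mg/L.
Before the 3rd dose, 2 doses have been given. Superposition: Cmin = C₀·(f + f²).
≈ 8.000 × (0.1250 + 0.0156) ≈ 8.000 × 0.1406 ≈ 1.125 mg/L.

1.1 mg/L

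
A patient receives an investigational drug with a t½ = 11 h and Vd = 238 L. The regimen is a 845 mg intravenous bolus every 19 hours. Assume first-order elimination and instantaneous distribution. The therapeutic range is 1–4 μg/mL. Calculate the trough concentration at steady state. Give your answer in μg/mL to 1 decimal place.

k = ln2/t½ = ln2/11 ≈ 0.063013 h⁻¹; fraction remaining f = e^(−kτ) = e^(−0.063013×19) ≈ 0.3020.
At steady state, accumulation factor R = 1/(1 − e^(−kτ)) ≈ 1.4327.
Single-dose peak C₀ = D/Vd = 845/238 ≈ 3.550 μg/mL.
Steady-state peak Cmax,ss = C₀·R ≈ 3.550 × 1.4327 ≈ 5.086 μg/mL.
One interval later, Cmin,ss = Cmax,ss·e^(−kτ) ≈ 5.086 × 0.3020 ≈ 1.536 μg/mL.
Trough 1.5 μg/mL vs MEC 1 μg/mL: adequate.

1.5 μg/mL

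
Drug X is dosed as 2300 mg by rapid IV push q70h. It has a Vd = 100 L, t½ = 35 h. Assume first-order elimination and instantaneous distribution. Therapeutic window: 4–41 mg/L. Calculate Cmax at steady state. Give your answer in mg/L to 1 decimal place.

30.7 mg/L

The dosing interval is 2 half-lives, so f = 2^(−2) = 0.25.
Accumulation ratio R = 1/(1 − f) = 1/0.75 = 4/3.
Single-dose peak C₀ = D/Vd = 2300/100 = 23 mg/L.
Steady-state peak Cmax,ss = C₀·R = 23 × 4/3 ≈ 30.667 mg/L.
Peak 30.7 mg/L vs MTC 41 mg/L: below toxic threshold.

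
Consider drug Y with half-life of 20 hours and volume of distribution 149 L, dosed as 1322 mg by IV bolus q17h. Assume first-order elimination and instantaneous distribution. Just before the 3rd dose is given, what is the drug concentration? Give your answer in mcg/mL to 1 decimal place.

f = (1/2)^(τ/t½) = (1/2)^(17/20) ≈ 0.5548.
C₀ = D/Vd = 1322/149 ≈ 8.872 mcg/mL.
Before the 3rd dose, 2 doses have been given. Superposition: Cmin = C₀·(f + f²).
≈ 8.872 × (0.5548 + 0.3078) ≈ 8.872 × 0.8626 ≈ 7.653 mcg/mL.

7.7 mcg/mL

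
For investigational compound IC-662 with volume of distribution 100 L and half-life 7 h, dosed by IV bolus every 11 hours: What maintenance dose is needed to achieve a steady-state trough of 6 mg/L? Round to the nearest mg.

1183 mg

τ/t½ = 11/7 ≈ 1.5714, so f = (1/2)^(11/7) ≈ 0.336475.
Cmin,ss = (D/Vd)·f/(1−f), so D = Cmin,ss·Vd·(1−f)/f.
D = 6 × 100 × (1−f)/f ≈ 6 × 100 × 1.97199 ≈ 1183.19 mg.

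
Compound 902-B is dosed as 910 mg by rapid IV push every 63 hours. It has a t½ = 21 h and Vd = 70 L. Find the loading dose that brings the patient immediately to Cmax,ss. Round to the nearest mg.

f = (1/2)^(63/21) ≈ 0.125000; accumulation ratio R = 1/(1−f) ≈ 1.14286.
Loading dose to hit Cmax,ss on first dose: D_load = D_maint·R ≈ 910 × 1.14286 ≈ 1040.00 mg.

1040 mg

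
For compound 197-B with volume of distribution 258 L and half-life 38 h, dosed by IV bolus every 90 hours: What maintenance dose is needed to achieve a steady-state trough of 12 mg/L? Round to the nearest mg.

τ/t½ = 90/38 ≈ 2.3684, so f = (1/2)^(90/38) ≈ 0.193657.
Cmin,ss = (D/Vd)·f/(1−f), so D = Cmin,ss·Vd·(1−f)/f.
D = 12 × 258 × (1−f)/f ≈ 12 × 258 × 4.16377 ≈ 12891.03 mg.

12891 mg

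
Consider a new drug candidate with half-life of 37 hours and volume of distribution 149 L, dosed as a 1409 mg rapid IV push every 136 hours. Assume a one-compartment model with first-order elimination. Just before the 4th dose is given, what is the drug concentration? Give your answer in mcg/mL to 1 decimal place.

0.8 mcg/mL

f = (1/2)^(τ/t½) = (1/2)^(136/37) ≈ 0.0783.
C₀ = D/Vd = 1409/149 ≈ 9.456 mcg/mL.
Before the 4th dose, 3 doses have been given. Superposition: Cmin = C₀·(f + f² + … + f^3).
≈ 9.456 × (0.0783 + 0.0061 + 0.0005) ≈ 9.456 × 0.0849 ≈ 0.803 mcg/mL.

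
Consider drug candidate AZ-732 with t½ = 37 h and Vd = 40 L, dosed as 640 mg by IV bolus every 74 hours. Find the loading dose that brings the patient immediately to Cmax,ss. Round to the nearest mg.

f = (1/2)^(74/37) ≈ 0.250000; accumulation ratio R = 1/(1−f) ≈ 1.33333.
Loading dose to hit Cmax,ss on first dose: D_load = D_maint·R ≈ 640 × 1.33333 ≈ 853.33 mg.

853 mg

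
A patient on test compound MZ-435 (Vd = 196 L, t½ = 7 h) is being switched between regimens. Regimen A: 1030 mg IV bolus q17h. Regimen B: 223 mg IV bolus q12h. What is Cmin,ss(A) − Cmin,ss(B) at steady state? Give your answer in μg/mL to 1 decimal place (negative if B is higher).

0.7 μg/mL

Regimen A: f = (1/2)^(17/7) ≈ 0.1857; Cmin,ss = (1030/196)·f/(1−f) ≈ 1.198 μg/mL.
Regimen B: f = (1/2)^(12/7) ≈ 0.3048; Cmin,ss = (223/196)·f/(1−f) ≈ 0.499 μg/mL.
Difference ≈ 1.198 − 0.499 ≈ 0.699 μg/mL.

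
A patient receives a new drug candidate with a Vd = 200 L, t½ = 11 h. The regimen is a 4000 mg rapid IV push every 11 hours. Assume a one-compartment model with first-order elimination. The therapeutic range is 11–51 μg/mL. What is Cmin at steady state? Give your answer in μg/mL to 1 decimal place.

The dosing interval is 1 half-life, so f = 2^(−1) = 0.5.
Accumulation ratio R = 1/(1 − f) = 1/0.5 = 2/1.
Single-dose peak C₀ = D/Vd = 4000/200 = 20 μg/mL.
Steady-state peak Cmax,ss = C₀·R = 20 × 2/1 ≈ 40.000 μg/mL.
Steady-state trough Cmin,ss = Cmax,ss·f ≈ 40.000 × 0.5 ≈ 20.000 μg/mL.
Trough 20.0 μg/mL vs MEC 11 μg/mL: adequate.

20.0 μg/mL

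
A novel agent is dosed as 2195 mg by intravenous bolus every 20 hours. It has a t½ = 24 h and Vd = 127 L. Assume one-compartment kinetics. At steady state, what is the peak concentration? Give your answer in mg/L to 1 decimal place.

39.4 mg/L

τ/t½ = 20/24 ≈ 0.83333, so fraction remaining f = (1/2)^(20/24) ≈ 0.5612.
At steady state, accumulation factor R = 1/(1 − e^(−kτ)) ≈ 2.2789.
Each bolus raises the concentration by D/Vd = 2195/127 ≈ 17.283 mg/L.
Cmax,ss = C₀/(1 − f) ≈ 17.283/0.4388 ≈ 39.387 mg/L.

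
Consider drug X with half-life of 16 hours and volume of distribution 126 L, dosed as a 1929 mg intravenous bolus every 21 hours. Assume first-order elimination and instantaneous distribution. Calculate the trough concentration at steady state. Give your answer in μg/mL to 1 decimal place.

10.3 μg/mL

Over one 21-h interval, 21/16 ≈ 1.3125 half-lives elapse, leaving f ≈ 0.4026 of each dose.
At steady state, accumulation factor R = 1/(1 − e^(−kτ)) ≈ 1.6739.
Each bolus raises the concentration by D/Vd = 1929/126 ≈ 15.310 μg/mL.
Steady-state peak Cmax,ss = C₀·R ≈ 15.310 × 1.6739 ≈ 25.627 μg/mL.
Steady-state trough Cmin,ss = Cmax,ss·f ≈ 25.627 × 0.4026 ≈ 10.317 μg/mL.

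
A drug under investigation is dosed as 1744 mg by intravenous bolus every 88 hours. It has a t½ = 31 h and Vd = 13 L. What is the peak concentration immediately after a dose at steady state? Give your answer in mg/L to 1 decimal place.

Over one 88-h interval, 88/31 ≈ 2.8387 half-lives elapse, leaving f ≈ 0.1398 of each dose.
Accumulation ratio R = 1/(1 − f) ≈ 1/0.8602 ≈ 1.1625.
Each bolus raises the concentration by D/Vd = 1744/13 ≈ 134.154 mg/L.
Steady-state peak Cmax,ss = C₀·R ≈ 134.154 × 1.1625 ≈ 155.954 mg/L.

156.0 mg/L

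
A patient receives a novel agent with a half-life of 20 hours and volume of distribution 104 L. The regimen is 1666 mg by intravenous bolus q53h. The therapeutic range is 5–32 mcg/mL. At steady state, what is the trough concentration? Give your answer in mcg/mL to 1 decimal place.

3.0 mcg/mL

k = ln2/t½ = ln2/20 ≈ 0.034657 h⁻¹; fraction remaining f = e^(−kτ) = e^(−0.034657×53) ≈ 0.1593.
Accumulation ratio R = 1/(1 − f) ≈ 1/0.8407 ≈ 1.1895.
Single-dose peak C₀ = D/Vd = 1666/104 ≈ 16.019 mcg/mL.
Cmax,ss = C₀/(1 − f) ≈ 16.019/0.8407 ≈ 19.054 mcg/mL.
One interval later, Cmin,ss = Cmax,ss·e^(−kτ) ≈ 19.054 × 0.1593 ≈ 3.035 mcg/mL.
Trough 3.0 mcg/mL vs MEC 5 mcg/mL: subtherapeutic.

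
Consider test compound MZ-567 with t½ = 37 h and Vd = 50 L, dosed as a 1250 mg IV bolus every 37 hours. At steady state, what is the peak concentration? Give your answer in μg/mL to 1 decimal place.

The dosing interval is 1 half-life, so f = 2^(−1) = 0.5.
Accumulation ratio R = 1/(1 − f) = 1/0.5 = 2/1.
Single-dose peak C₀ = D/Vd = 1250/50 = 25 μg/mL.
Steady-state peak Cmax,ss = C₀·R = 25 × 2/1 ≈ 50.000 μg/mL.

50.0 μg/mL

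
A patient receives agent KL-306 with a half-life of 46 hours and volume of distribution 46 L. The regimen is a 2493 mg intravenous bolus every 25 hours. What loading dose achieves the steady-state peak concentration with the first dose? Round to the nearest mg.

f = (1/2)^(25/46) ≈ 0.686115; accumulation ratio R = 1/(1−f) ≈ 3.18588.
Loading dose to hit Cmax,ss on first dose: D_load = D_maint·R ≈ 2493 × 3.18588 ≈ 7942.40 mg.

7942 mg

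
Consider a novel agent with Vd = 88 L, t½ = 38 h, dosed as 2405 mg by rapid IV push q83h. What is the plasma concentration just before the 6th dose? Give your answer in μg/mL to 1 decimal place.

7.7 μg/mL

f = (1/2)^(τ/t½) = (1/2)^(83/38) ≈ 0.2200.
C₀ = D/Vd = 2405/88 ≈ 27.330 μg/mL.
Before the 6th dose, 5 doses have been given. Superposition: Cmin = C₀·(f + f² + … + f^5).
≈ 27.330 × (0.2200 + 0.0484 + 0.0106 + 0.0023 + 0.0005) ≈ 27.330 × 0.2818 ≈ 7.702 μg/mL.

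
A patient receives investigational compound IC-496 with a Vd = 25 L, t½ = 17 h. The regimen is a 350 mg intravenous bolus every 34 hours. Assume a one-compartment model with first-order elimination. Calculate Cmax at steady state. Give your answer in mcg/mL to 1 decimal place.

18.7 mcg/mL

The dosing interval is 2 half-lives, so f = 2^(−2) = 0.25.
At steady state, R = 1/(1 − 0.25) = 4/3.
Single-dose peak C₀ = D/Vd = 350/25 = 14 mcg/mL.
Steady-state peak Cmax,ss = C₀·R = 14 × 4/3 ≈ 18.667 mcg/mL.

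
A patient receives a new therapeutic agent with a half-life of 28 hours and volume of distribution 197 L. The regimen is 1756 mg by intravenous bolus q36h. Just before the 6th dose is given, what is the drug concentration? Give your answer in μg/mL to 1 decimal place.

6.1 μg/mL

f = (1/2)^(τ/t½) = (1/2)^(36/28) ≈ 0.4102.
C₀ = D/Vd = 1756/197 ≈ 8.914 μg/mL.
Before the 6th dose, 5 doses have been given. Superposition: Cmin = C₀·(f + f² + … + f^5).
≈ 8.914 × (0.4102 + 0.1683 + 0.0690 + 0.0283 + 0.0116) ≈ 8.914 × 0.6874 ≈ 6.127 μg/mL.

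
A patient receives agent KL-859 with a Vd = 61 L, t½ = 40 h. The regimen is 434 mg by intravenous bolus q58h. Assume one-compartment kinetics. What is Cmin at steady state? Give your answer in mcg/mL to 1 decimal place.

4.1 mcg/mL

k = ln2/t½ = ln2/40 ≈ 0.017329 h⁻¹; fraction remaining f = e^(−kτ) = e^(−0.017329×58) ≈ 0.3660.
Single-dose peak C₀ = D/Vd = 434/61 ≈ 7.115 mcg/mL.
Steady-state trough Cmin,ss = C₀·f/(1−f) ≈ 7.115 × 0.3660/0.6340 ≈ 4.107 mcg/mL.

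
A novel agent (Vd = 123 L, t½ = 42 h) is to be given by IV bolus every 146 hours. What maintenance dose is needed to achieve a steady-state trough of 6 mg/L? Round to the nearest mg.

τ/t½ = 146/42 ≈ 3.4762, so f = (1/2)^(146/42) ≈ 0.089859.
Cmin,ss = (D/Vd)·f/(1−f), so D = Cmin,ss·Vd·(1−f)/f.
D = 6 × 123 × (1−f)/f ≈ 6 × 123 × 10.12855 ≈ 7474.87 mg.

7475 mg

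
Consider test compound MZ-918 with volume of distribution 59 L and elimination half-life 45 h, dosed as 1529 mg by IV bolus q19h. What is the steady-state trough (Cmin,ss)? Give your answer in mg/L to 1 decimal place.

76.2 mg/L

k = ln2/t½ = ln2/45 ≈ 0.015403 h⁻¹; fraction remaining f = e^(−kτ) = e^(−0.015403×19) ≈ 0.7463.
Each bolus raises the concentration by D/Vd = 1529/59 ≈ 25.915 mg/L.
Steady-state trough Cmin,ss = C₀·f/(1−f) ≈ 25.915 × 0.7463/0.2537 ≈ 76.233 mg/L.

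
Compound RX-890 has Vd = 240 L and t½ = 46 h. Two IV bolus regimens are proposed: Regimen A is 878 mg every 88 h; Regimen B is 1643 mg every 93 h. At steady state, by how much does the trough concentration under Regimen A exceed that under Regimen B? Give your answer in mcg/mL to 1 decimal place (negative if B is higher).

Regimen A: f = (1/2)^(88/46) ≈ 0.2655; Cmin,ss = (878/240)·f/(1−f) ≈ 1.322 mcg/mL.
Regimen B: f = (1/2)^(93/46) ≈ 0.2463; Cmin,ss = (1643/240)·f/(1−f) ≈ 2.237 mcg/mL.
Difference ≈ 1.322 − 2.237 ≈ -0.915 mcg/mL.

-0.9 mcg/mL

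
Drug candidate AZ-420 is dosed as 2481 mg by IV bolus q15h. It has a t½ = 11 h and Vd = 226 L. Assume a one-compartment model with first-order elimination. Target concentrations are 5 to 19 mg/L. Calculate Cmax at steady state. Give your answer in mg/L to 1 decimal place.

Over one 15-h interval, 15/11 ≈ 1.3636 half-lives elapse, leaving f ≈ 0.3886 of each dose.
At steady state, accumulation factor R = 1/(1 − e^(−kτ)) ≈ 1.6356.
Single-dose peak C₀ = D/Vd = 2481/226 ≈ 10.978 mg/L.
Cmax,ss = C₀/(1 − f) ≈ 10.978/0.6114 ≈ 17.956 mg/L.
Peak 18.0 mg/L vs MTC 19 mg/L: below toxic threshold.

18.0 mg/L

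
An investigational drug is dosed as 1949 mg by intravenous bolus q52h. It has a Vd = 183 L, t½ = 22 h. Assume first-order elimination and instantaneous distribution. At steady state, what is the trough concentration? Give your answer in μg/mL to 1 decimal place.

2.6 μg/mL

Over one 52-h interval, 52/22 ≈ 2.3636 half-lives elapse, leaving f ≈ 0.1943 of each dose.
Accumulation ratio R = 1/(1 − f) ≈ 1/0.8057 ≈ 1.2412.
Single-dose peak C₀ = D/Vd = 1949/183 ≈ 10.650 μg/mL.
Steady-state peak Cmax,ss = C₀·R ≈ 10.650 × 1.2412 ≈ 13.219 μg/mL.
One interval later, Cmin,ss = Cmax,ss·e^(−kτ) ≈ 13.219 × 0.1943 ≈ 2.568 μg/mL.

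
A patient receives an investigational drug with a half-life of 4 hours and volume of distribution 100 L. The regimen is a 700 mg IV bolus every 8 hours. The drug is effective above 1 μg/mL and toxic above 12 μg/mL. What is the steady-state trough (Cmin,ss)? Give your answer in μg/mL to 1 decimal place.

τ = 8 h = 2 half-lives, so f = (1/2)^2 = 0.25.
At steady state, R = 1/(1 − 0.25) = 4/3.
Single-dose peak C₀ = D/Vd = 700/100 = 7 μg/mL.
Steady-state peak Cmax,ss = C₀·R = 7 × 4/3 ≈ 9.333 μg/mL.
Steady-state trough Cmin,ss = Cmax,ss·f ≈ 9.333 × 0.25 ≈ 2.333 μg/mL.
Trough 2.3 μg/mL vs MEC 1 μg/mL: adequate.

2.3 μg/mL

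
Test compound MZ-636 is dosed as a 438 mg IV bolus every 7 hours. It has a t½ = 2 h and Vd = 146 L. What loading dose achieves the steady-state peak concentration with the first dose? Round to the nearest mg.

480 mg

f = (1/2)^(7/2) ≈ 0.088388; accumulation ratio R = 1/(1−f) ≈ 1.09696.
Loading dose to hit Cmax,ss on first dose: D_load = D_maint·R ≈ 438 × 1.09696 ≈ 480.47 mg.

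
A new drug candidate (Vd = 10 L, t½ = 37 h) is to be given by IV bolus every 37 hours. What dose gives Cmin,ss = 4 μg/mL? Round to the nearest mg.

40 mg

τ/t½ = 37/37 ≈ 1, so f = (1/2)^(37/37) ≈ 0.500000.
Cmin,ss = (D/Vd)·f/(1−f), so D = Cmin,ss·Vd·(1−f)/f.
D = 4 × 10 × (1−f)/f ≈ 4 × 10 × 1.00000 ≈ 40.00 mg.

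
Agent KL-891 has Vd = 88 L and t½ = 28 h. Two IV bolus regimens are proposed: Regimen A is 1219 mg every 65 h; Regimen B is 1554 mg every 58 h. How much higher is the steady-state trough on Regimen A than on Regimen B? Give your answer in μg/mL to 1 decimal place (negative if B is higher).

-2.0 μg/mL

Regimen A: f = (1/2)^(65/28) ≈ 0.2001; Cmin,ss = (1219/88)·f/(1−f) ≈ 3.465 μg/mL.
Regimen B: f = (1/2)^(58/28) ≈ 0.2379; Cmin,ss = (1554/88)·f/(1−f) ≈ 5.513 μg/mL.
Difference ≈ 3.465 − 5.513 ≈ -2.048 μg/mL.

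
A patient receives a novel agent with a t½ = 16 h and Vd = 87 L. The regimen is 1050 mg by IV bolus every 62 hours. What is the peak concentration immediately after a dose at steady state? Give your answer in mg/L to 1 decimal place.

Over one 62-h interval, 62/16 ≈ 3.875 half-lives elapse, leaving f ≈ 0.0682 of each dose.
Accumulation ratio R = 1/(1 − f) ≈ 1/0.9318 ≈ 1.0732.
Each bolus raises the concentration by D/Vd = 1050/87 ≈ 12.069 mg/L.
Steady-state peak Cmax,ss = C₀·R ≈ 12.069 × 1.0732 ≈ 12.952 mg/L.

13.0 mg/L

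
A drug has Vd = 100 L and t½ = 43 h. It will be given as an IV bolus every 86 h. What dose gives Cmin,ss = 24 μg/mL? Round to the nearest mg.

τ/t½ = 86/43 ≈ 2, so f = (1/2)^(86/43) ≈ 0.250000.
Cmin,ss = (D/Vd)·f/(1−f), so D = Cmin,ss·Vd·(1−f)/f.
D = 24 × 100 × (1−f)/f ≈ 24 × 100 × 3.00000 ≈ 7200.00 mg.

7200 mg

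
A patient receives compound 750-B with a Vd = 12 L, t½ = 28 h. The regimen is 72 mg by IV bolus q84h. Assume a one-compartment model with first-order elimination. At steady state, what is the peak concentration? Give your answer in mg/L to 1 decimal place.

6.9 mg/L

The dosing interval is 3 half-lives, so f = 2^(−3) = 0.125.
At steady state, R = 1/(1 − 0.125) = 8/7.
Single-dose peak C₀ = D/Vd = 72/12 = 6 mg/L.
Steady-state peak Cmax,ss = C₀·R = 6 × 8/7 ≈ 6.857 mg/L.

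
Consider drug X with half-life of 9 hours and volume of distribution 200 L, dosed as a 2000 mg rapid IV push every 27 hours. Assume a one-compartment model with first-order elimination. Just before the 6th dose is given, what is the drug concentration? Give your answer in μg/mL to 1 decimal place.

1.4 μg/mL

f = (1/2)^(τ/t½) = (1/2)^(27/9) ≈ 0.1250.
C₀ = D/Vd = 2000/200 ≈ 10.000 μg/mL.
Before the 6th dose, 5 doses have been given. Superposition: Cmin = C₀·(f + f² + … + f^5).
≈ 10.000 × (0.1250 + 0.0156 + 0.0020 + 0.0002 + 0.0000) ≈ 10.000 × 0.1428 ≈ 1.428 μg/mL.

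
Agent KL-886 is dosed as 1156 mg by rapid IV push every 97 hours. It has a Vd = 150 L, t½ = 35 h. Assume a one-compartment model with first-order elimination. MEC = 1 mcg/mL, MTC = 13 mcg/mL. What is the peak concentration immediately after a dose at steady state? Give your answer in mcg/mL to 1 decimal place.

k = ln2/t½ = ln2/35 ≈ 0.019804 h⁻¹; fraction remaining f = e^(−kτ) = e^(−0.019804×97) ≈ 0.1465.
At steady state, accumulation factor R = 1/(1 − e^(−kτ)) ≈ 1.1716.
Single-dose peak C₀ = D/Vd = 1156/150 ≈ 7.707 mcg/mL.
Steady-state peak Cmax,ss = C₀·R ≈ 7.707 × 1.1716 ≈ 9.030 mcg/mL.
Peak 9.0 mcg/mL vs MTC 13 mcg/mL: below toxic threshold.

9.0 mcg/mL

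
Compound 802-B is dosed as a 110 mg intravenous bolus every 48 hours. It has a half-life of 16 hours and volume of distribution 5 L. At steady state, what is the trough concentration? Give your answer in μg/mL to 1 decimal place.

3.1 μg/mL

The dosing interval is 3 half-lives, so f = 2^(−3) = 0.125.
At steady state, R = 1/(1 − 0.125) = 8/7.
Single-dose peak C₀ = D/Vd = 110/5 = 22 μg/mL.
Steady-state peak Cmax,ss = C₀·R = 22 × 8/7 ≈ 25.143 μg/mL.
Steady-state trough Cmin,ss = Cmax,ss·f ≈ 25.143 × 0.125 ≈ 3.143 μg/mL.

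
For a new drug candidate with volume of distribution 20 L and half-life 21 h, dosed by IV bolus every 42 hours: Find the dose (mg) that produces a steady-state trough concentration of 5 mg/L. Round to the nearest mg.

τ/t½ = 42/21 ≈ 2, so f = (1/2)^(42/21) ≈ 0.250000.
Cmin,ss = (D/Vd)·f/(1−f), so D = Cmin,ss·Vd·(1−f)/f.
D = 5 × 20 × (1−f)/f ≈ 5 × 20 × 3.00000 ≈ 300.00 mg.

300 mg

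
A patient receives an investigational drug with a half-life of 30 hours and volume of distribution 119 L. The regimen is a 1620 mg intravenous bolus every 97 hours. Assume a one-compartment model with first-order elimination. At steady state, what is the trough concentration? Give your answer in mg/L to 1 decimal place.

1.6 mg/L

τ/t½ = 97/30 ≈ 3.2333, so fraction remaining f = (1/2)^(97/30) ≈ 0.1063.
Accumulation ratio R = 1/(1 − f) ≈ 1/0.8937 ≈ 1.1189.
Single-dose peak C₀ = D/Vd = 1620/119 ≈ 13.613 mg/L.
Steady-state peak Cmax,ss = C₀·R ≈ 13.613 × 1.1189 ≈ 15.232 mg/L.
One interval later, Cmin,ss = Cmax,ss·e^(−kτ) ≈ 15.232 × 0.1063 ≈ 1.619 mg/L.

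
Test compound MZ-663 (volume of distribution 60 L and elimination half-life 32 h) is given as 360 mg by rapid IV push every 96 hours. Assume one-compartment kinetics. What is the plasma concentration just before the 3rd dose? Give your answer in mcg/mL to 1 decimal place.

0.8 mcg/mL

f = (1/2)^(τ/t½) = (1/2)^(96/32) ≈ 0.1250.
C₀ = D/Vd = 360/60 ≈ 6.000 mcg/mL.
Before the 3rd dose, 2 doses have been given. Superposition: Cmin = C₀·(f + f²).
≈ 6.000 × (0.1250 + 0.0156) ≈ 6.000 × 0.1406 ≈ 0.844 mcg/mL.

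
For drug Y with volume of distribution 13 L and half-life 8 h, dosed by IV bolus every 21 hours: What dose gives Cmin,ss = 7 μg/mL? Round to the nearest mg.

470 mg

τ/t½ = 21/8 ≈ 2.625, so f = (1/2)^(21/8) ≈ 0.162105.
Cmin,ss = (D/Vd)·f/(1−f), so D = Cmin,ss·Vd·(1−f)/f.
D = 7 × 13 × (1−f)/f ≈ 7 × 13 × 5.16884 ≈ 470.36 mg.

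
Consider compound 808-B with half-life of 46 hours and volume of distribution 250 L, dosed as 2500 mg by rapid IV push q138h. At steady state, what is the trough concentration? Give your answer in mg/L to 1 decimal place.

1.4 mg/L

τ = 138 h = 3 half-lives, so f = (1/2)^3 = 0.125.
Accumulation ratio R = 1/(1 − f) = 1/0.875 = 8/7.
Single-dose peak C₀ = D/Vd = 2500/250 = 10 mg/L.
Steady-state peak Cmax,ss = C₀·R = 10 × 8/7 ≈ 11.429 mg/L.
Steady-state trough Cmin,ss = Cmax,ss·f ≈ 11.429 × 0.125 ≈ 1.429 mg/L.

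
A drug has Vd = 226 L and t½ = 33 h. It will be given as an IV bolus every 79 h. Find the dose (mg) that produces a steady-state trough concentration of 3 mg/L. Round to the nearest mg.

τ/t½ = 79/33 ≈ 2.3939, so f = (1/2)^(79/33) ≈ 0.190262.
Cmin,ss = (D/Vd)·f/(1−f), so D = Cmin,ss·Vd·(1−f)/f.
D = 3 × 226 × (1−f)/f ≈ 3 × 226 × 4.25591 ≈ 2885.51 mg.

2886 mg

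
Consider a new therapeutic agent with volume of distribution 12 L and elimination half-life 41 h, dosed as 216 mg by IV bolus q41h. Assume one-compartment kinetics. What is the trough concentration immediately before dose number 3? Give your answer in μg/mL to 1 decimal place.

13.5 μg/mL

f = (1/2)^(τ/t½) = (1/2)^(41/41) ≈ 0.5000.
C₀ = D/Vd = 216/12 ≈ 18.000 μg/mL.
Before the 3rd dose, 2 doses have been given. Superposition: Cmin = C₀·(f + f²).
≈ 18.000 × (0.5000 + 0.2500) ≈ 18.000 × 0.7500 ≈ 13.500 μg/mL.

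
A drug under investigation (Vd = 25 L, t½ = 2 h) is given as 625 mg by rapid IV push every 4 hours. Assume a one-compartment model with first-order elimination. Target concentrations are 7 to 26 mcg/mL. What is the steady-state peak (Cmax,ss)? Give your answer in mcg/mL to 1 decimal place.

33.3 mcg/mL

τ = 4 h = 2 half-lives, so f = (1/2)^2 = 0.25.
Accumulation ratio R = 1/(1 − f) = 1/0.75 = 4/3.
Single-dose peak C₀ = D/Vd = 625/25 = 25 mcg/mL.
Steady-state peak Cmax,ss = C₀·R = 25 × 4/3 ≈ 33.333 mcg/mL.
Peak 33.3 mcg/mL vs MTC 26 mcg/mL: exceeds toxic threshold.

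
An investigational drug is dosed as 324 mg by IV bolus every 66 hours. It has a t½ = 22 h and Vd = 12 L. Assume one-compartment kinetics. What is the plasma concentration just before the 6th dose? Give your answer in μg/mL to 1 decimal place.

3.9 μg/mL

f = (1/2)^(τ/t½) = (1/2)^(66/22) ≈ 0.1250.
C₀ = D/Vd = 324/12 ≈ 27.000 μg/mL.
Before the 6th dose, 5 doses have been given. Superposition: Cmin = C₀·(f + f² + … + f^5).
≈ 27.000 × (0.1250 + 0.0156 + 0.0020 + 0.0002 + 0.0000) ≈ 27.000 × 0.1428 ≈ 3.856 μg/mL.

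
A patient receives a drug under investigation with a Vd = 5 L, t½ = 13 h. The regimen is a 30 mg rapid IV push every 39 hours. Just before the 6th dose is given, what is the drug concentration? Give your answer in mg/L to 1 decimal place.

0.9 mg/L

f = (1/2)^(τ/t½) = (1/2)^(39/13) ≈ 0.1250.
C₀ = D/Vd = 30/5 ≈ 6.000 mg/L.
Before the 6th dose, 5 doses have been given. Superposition: Cmin = C₀·(f + f² + … + f^5).
≈ 6.000 × (0.1250 + 0.0156 + 0.0020 + 0.0002 + 0.0000) ≈ 6.000 × 0.1428 ≈ 0.857 mg/L.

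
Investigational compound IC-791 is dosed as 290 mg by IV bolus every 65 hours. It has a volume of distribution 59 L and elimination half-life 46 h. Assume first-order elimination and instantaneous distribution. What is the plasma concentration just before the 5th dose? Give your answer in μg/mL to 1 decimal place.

f = (1/2)^(τ/t½) = (1/2)^(65/46) ≈ 0.3755.
C₀ = D/Vd = 290/59 ≈ 4.915 μg/mL.
Before the 5th dose, 4 doses have been given. Superposition: Cmin = C₀·(f + f² + … + f^4).
≈ 4.915 × (0.3755 + 0.1410 + 0.0529 + 0.0199) ≈ 4.915 × 0.5893 ≈ 2.896 μg/mL.

2.9 μg/mL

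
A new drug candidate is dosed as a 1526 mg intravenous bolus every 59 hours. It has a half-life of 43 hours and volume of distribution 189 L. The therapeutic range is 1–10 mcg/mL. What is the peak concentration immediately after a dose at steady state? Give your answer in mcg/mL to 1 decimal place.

τ/t½ = 59/43 ≈ 1.3721, so fraction remaining f = (1/2)^(59/43) ≈ 0.3863.
At steady state, accumulation factor R = 1/(1 − e^(−kτ)) ≈ 1.6295.
Single-dose peak C₀ = D/Vd = 1526/189 ≈ 8.074 mcg/mL.
Steady-state peak Cmax,ss = C₀·R ≈ 8.074 × 1.6295 ≈ 13.157 mcg/mL.
Peak 13.2 mcg/mL vs MTC 10 mcg/mL: exceeds toxic threshold.

13.2 mcg/mL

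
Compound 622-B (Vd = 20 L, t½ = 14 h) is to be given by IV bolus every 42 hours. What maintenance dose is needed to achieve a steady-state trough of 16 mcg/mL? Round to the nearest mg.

2240 mg

τ/t½ = 42/14 ≈ 3, so f = (1/2)^(42/14) ≈ 0.125000.
Cmin,ss = (D/Vd)·f/(1−f), so D = Cmin,ss·Vd·(1−f)/f.
D = 16 × 20 × (1−f)/f ≈ 16 × 20 × 7.00000 ≈ 2240.00 mg.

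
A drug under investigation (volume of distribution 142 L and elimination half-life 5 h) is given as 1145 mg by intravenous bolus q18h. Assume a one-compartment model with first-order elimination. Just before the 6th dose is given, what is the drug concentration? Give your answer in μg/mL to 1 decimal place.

f = (1/2)^(τ/t½) = (1/2)^(18/5) ≈ 0.0825.
C₀ = D/Vd = 1145/142 ≈ 8.063 μg/mL.
Before the 6th dose, 5 doses have been given. Superposition: Cmin = C₀·(f + f² + … + f^5).
≈ 8.063 × (0.0825 + 0.0068 + 0.0006 + 0.0000 + 0.0000) ≈ 8.063 × 0.0899 ≈ 0.725 μg/mL.

0.7 μg/mL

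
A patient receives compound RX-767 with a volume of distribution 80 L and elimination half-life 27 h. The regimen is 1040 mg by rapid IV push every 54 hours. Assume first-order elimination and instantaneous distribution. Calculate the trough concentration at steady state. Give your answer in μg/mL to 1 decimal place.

τ = 54 h = 2 half-lives, so f = (1/2)^2 = 0.25.
Accumulation ratio R = 1/(1 − f) = 1/0.75 = 4/3.
Single-dose peak C₀ = D/Vd = 1040/80 = 13 μg/mL.
Steady-state peak Cmax,ss = C₀·R = 13 × 4/3 ≈ 17.333 μg/mL.
Steady-state trough Cmin,ss = Cmax,ss·f ≈ 17.333 × 0.25 ≈ 4.333 μg/mL.

4.3 μg/mL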